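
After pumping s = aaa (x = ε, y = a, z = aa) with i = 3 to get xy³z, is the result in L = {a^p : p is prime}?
Yes

xy³z = ε · aaa · aa = aaaaa.
aaaaa has length 5, which is prime, so it is in L.
(A single pumped string landing in L is not a contradiction by itself; a non-regularity proof needs some i for which xy^i z ∉ L, for every admissible decomposition.)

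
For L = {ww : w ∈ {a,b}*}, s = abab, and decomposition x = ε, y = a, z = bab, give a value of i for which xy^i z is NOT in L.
i = 3

xy³z = ε · aaa · bab = aaabab; aaabab has length 6; its halves are aaa and bab, which differ, so it is not in L.
(Other choices also work, e.g. i = 0, 2; only i = 1 is guaranteed to stay in L since xy¹z = s.)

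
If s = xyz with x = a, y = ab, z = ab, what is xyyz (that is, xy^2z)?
aababab

Given x = 'a', y = 'ab', z = 'ab' and i = 2:

xy^2z = x + y·y·...·y (2 times) + z
       = 'a' + 'ab'^2 + 'ab'
       = 'a' + 'abab' + 'ab'
       = 'aababab'

The pumped string is 'aababab' with length 7.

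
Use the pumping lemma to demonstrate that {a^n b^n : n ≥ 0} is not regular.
Assume for contradiction that L is regular, and let p ≥ 1 be the pumping length given by the pumping lemma.
Choose s = a^p b^p. Then s ∈ L and |s| = 2p ≥ p.
By the pumping lemma, s = xyz for some x, y, z with |xy| ≤ p, |y| ≥ 1, and xy^i z ∈ L for every i ≥ 0.
Since |xy| ≤ p and the first p symbols of s are all a's, we must have y = a^k for some k with 1 ≤ k ≤ p.

Take i = 0: xy⁰z = a^(p − k) b^p.
This string has p − k a's but p b's, and p − k < p because k ≥ 1. So xy⁰z ∉ L.

This contradicts the pumping lemma, which requires xy^i z ∈ L for all i ≥ 0.
Hence L = {a^n b^n : n ≥ 0} is not regular. ∎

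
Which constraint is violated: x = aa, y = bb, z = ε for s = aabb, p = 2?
Violated: |xy| ≤ p

The decomposition x = aa, y = bb, z = ε for s = aabb with p = 2
violates the constraint: |xy| ≤ p

|xy| = |aabb| = 4 > 2 = p. The decomposition puts too many characters in xy.

Pumping lemma constraints:
1. xyz = s (decomposition is valid)
2. |xy| ≤ p
3. |y| > 0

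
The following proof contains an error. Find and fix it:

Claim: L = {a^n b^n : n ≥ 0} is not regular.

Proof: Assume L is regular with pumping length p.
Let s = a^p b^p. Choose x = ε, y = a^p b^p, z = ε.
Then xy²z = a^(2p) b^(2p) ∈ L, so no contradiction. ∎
Error: The decomposition violates |xy| ≤ p. With y = a^p b^p, |xy| = |y| = 2p > p. (The proof also miscomputes xy²z, which would be a^p b^p a^p b^p rather than a^(2p) b^(2p), and it wrongly treats one harmless decomposition as settling the matter — the prover does not get to choose the decomposition.)

Correction: The pumping lemma requires |xy| ≤ p, and the argument must handle every decomposition satisfying |xy| ≤ p, |y| ≥ 1. Since s starts with p a's, any such y consists only of a's, say y = a^k with k ≥ 1. Then xy²z = a^(p+k) b^p has unequal numbers of a's and b's, so xy²z ∉ L — the required contradiction.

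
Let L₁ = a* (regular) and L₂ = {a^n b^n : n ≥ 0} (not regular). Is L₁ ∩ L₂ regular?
Yes — L₁ ∩ L₂ is regular.

A string of a* contains no b's, and the only string of {a^n b^n} with no b's is ε (n = 0). So L₁ ∩ L₂ = {ε}, a finite language, which is regular.

Note that the bare facts "L₁ regular, L₂ non-regular" do not settle the question by themselves: the closure of regular languages under ∪, ∩, complement and difference applies only when BOTH operands are regular. With a non-regular operand the result can come out regular or non-regular depending on the specific languages, so one has to work out L₁ ∩ L₂ for this particular pair, as above.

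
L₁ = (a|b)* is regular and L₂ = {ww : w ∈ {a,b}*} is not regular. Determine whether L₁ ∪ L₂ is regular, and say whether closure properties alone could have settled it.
Yes — L₁ ∪ L₂ is regular.

{ww} ⊆ (a|b)*, so L₁ ∪ L₂ = (a|b)*, which is regular.

Note that the bare facts "L₁ regular, L₂ non-regular" do not settle the question by themselves: the closure of regular languages under ∪, ∩, complement and difference applies only when BOTH operands are regular. With a non-regular operand the result can come out regular or non-regular depending on the specific languages, so one has to work out L₁ ∪ L₂ for this particular pair, as above.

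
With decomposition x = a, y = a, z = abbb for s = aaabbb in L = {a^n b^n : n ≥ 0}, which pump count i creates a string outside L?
i = 2

xy²z = a · aa · abbb = aaaabbb; aaaabbb has 4 a's and 3 b's; 4 ≠ 3, so it is not in L.
(Other choices also work, e.g. i = 0, 3; only i = 1 is guaranteed to stay in L since xy¹z = s.)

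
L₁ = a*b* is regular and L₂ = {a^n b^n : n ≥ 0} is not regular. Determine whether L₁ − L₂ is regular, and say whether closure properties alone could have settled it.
No — L₁ − L₂ is not regular.

a*b* − {a^n b^n} = {a^n b^m : n ≠ m}. If this were regular, then its complement intersected with a*b*, namely {a^n b^n : n ≥ 0}, would be regular too (closure under complement and intersection) — contradiction. So L₁ − L₂ is not regular.

Note that the bare facts "L₁ regular, L₂ non-regular" do not settle the question by themselves: the closure of regular languages under ∪, ∩, complement and difference applies only when BOTH operands are regular. With a non-regular operand the result can come out regular or non-regular depending on the specific languages, so one has to work out L₁ − L₂ for this particular pair, as above.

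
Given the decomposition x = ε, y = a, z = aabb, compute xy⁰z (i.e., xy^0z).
aabb

Given x = '', y = 'a', z = 'aabb' and i = 0:

xy^0z = x + y·y·...·y (0 times) + z
       = '' + 'a'^0 + 'aabb'
       = '' + '' + 'aabb'
       = 'aabb'

The pumped string is 'aabb' with length 4.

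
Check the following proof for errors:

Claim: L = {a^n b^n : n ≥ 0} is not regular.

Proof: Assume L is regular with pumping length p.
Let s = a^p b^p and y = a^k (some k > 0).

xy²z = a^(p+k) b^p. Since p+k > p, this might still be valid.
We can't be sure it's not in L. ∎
The proof is INCORRECT.

Error: The conclusion is wrong.
xy²z = a^(p+k) b^p is definitely NOT in L because the number of a's (p+k) ≠ number of b's (p).
The proof incorrectly doubts what is actually a valid contradiction.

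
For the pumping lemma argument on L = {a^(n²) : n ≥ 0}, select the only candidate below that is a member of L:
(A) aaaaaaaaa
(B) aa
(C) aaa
(A) aaaaaaaaa

The pumping lemma is applied to a string s that lies in L, so first check membership of each option:
- (A) aaaaaaaaa has length 9 = 3², a perfect square, so it is in L ✓
- (B) aa has length 2, strictly between 1² = 1 and 2² = 4, so it is not in L ✗
- (C) aaa has length 3, strictly between 1² = 1 and 2² = 4, so it is not in L ✗

Only (A) aaaaaaaaa is in L, so it is the only candidate that could play the role of s.
(In a complete proof one picks s in terms of the pumping length p so that |s| ≥ p is guaranteed; a fixed string like aaaaaaaaa illustrates the shape of such an s.)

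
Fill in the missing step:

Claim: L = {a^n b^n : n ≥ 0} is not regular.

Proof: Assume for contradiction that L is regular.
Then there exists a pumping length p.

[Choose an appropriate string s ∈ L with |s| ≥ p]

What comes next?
s = a^p b^p

This string is in L (has equal a's and b's) and has length 2p ≥ p.
Any decomposition xyz with |xy| ≤ p means y consists only of a's,
so pumping will unbalance the counts.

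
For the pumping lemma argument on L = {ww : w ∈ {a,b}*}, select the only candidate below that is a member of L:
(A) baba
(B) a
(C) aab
(A) baba

The pumping lemma is applied to a string s that lies in L, so first check membership of each option:
- (A) baba splits into halves ba · ba, which are equal, so it is in L (w = ba) ✓
- (B) a has odd length 1, so it cannot be written as ww and is not in L ✗
- (C) aab has odd length 3, so it cannot be written as ww and is not in L ✗

Only (A) baba is in L, so it is the only candidate that could play the role of s.
(In a complete proof one picks s in terms of the pumping length p so that |s| ≥ p is guaranteed; a fixed string like baba illustrates the shape of such an s.)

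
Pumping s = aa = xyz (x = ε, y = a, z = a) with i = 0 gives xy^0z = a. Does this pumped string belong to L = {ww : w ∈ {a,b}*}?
No

xy⁰z = ε · ε · a = a.
a has odd length 1, so it cannot be written as ww and is not in L.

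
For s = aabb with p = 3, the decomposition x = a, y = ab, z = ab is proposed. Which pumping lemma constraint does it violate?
Violated: xyz = s

The decomposition x = a, y = ab, z = ab for s = aabb with p = 3
violates the constraint: xyz = s

xyz = 'a' + 'ab' + 'ab' = 'aabab' ≠ 'aabb' = s. The decomposition doesn't reconstruct s.

Pumping lemma constraints:
1. xyz = s (decomposition is valid)
2. |xy| ≤ p
3. |y| > 0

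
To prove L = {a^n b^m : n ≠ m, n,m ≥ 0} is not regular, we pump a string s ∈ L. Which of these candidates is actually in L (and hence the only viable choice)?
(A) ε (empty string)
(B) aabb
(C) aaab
(C) aaab

The pumping lemma is applied to a string s that lies in L, so first check membership of each option:
- (A) ε = a^0 b^0 has n = m = 0, so it is not in L ✗
- (B) aabb = a^2 b^2 has n = m = 2, so it is not in L ✗
- (C) aaab = a^3 b^1 with 3 ≠ 1, so it is in L ✓

Only (C) aaab is in L, so it is the only candidate that could play the role of s.
(In a complete proof one picks s in terms of the pumping length p so that |s| ≥ p is guaranteed; a fixed string like aaab illustrates the shape of such an s.)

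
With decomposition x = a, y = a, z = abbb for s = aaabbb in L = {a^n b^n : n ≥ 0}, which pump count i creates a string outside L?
i = 0

xy⁰z = a · ε · abbb = aabbb; aabbb has 2 a's and 3 b's; 2 ≠ 3, so it is not in L.
(Other choices also work, e.g. i = 2, 3; only i = 1 is guaranteed to stay in L since xy¹z = s.)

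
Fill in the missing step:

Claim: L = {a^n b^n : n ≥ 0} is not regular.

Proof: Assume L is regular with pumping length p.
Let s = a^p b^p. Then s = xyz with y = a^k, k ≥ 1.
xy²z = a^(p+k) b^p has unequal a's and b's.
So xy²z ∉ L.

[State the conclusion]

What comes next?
This contradicts the pumping lemma for regular languages,
which guarantees xy^i z ∈ L for all i ≥ 0.

Since our assumption that L is regular leads to a contradiction,
we conclude that L = {a^n b^n : n ≥ 0} is NOT regular. ∎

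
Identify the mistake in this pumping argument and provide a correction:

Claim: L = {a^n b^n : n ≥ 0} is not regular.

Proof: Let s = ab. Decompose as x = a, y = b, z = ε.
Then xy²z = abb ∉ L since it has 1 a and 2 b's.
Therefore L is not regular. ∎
Error: The string s = ab might be shorter than the pumping length p.

Correction: Choose s = a^p b^p to ensure |s| ≥ p. Also, the decomposition is wrong: with |xy| ≤ p, y cannot include b's when s starts with p a's.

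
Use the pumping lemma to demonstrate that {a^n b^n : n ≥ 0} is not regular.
Assume for contradiction that L is regular, and let p ≥ 1 be the pumping length given by the pumping lemma.
Choose s = a^p b^p. Then s ∈ L and |s| = 2p ≥ p.
By the pumping lemma, s = xyz for some x, y, z with |xy| ≤ p, |y| ≥ 1, and xy^i z ∈ L for every i ≥ 0.
Since |xy| ≤ p and the first p symbols of s are all a's, we must have y = a^k for some k with 1 ≤ k ≤ p.

Take i = 2: xy²z = a^(p + k) b^p.
This string has p + k a's but p b's, and p + k > p because k ≥ 1. So xy²z ∉ L.

This contradicts the pumping lemma, which requires xy^i z ∈ L for all i ≥ 0.
Hence L = {a^n b^n : n ≥ 0} is not regular. ∎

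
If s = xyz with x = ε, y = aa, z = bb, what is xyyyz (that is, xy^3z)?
aaaaaabb

Given x = '', y = 'aa', z = 'bb' and i = 3:

xy^3z = x + y·y·...·y (3 times) + z
       = '' + 'aa'^3 + 'bb'
       = '' + 'aaaaaa' + 'bb'
       = 'aaaaaabb'

The pumped string is 'aaaaaabb' with length 8.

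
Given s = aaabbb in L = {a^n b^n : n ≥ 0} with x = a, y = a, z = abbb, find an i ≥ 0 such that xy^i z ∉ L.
i = 2

xy²z = a · aa · abbb = aaaabbb; aaaabbb has 4 a's and 3 b's; 4 ≠ 3, so it is not in L.
(Other choices also work, e.g. i = 0, 3; only i = 1 is guaranteed to stay in L since xy¹z = s.)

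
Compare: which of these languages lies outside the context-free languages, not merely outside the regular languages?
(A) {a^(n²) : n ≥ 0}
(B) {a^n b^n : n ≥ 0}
(A) {a^(n²) : n ≥ 0}

(A) {a^(n²) : n ≥ 0} requires the CFL pumping lemma.

- {a^n b^n : n ≥ 0} is context-free (but not regular)
  • Can be shown non-regular with the regular pumping lemma
  • After pumping, the number of a's and b's become unequal

- {a^(n²) : n ≥ 0} is NOT context-free
  • Requires the CFL pumping lemma to prove
  • Gaps between squares grow unboundedly

The CFL pumping lemma is "stronger" in that it can prove non-membership
in the larger class of context-free languages.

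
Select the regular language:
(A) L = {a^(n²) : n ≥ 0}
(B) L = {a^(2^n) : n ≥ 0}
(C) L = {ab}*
(C) {ab}*

(C) L = {ab}* is regular.

This can be recognized by a finite automaton (DFA/NFA).
Regular expressions like {ab}* define regular languages.

The other choices are not regular:
- {a^(2^n) : n ≥ 0}: After pumping, length is no longer a power of 2
- {a^(n²) : n ≥ 0}: After pumping, length is no longer a perfect square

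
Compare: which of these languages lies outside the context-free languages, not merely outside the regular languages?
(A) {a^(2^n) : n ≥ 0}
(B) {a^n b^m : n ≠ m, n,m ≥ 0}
(A) {a^(2^n) : n ≥ 0}

(A) {a^(2^n) : n ≥ 0} requires the CFL pumping lemma.

- {a^n b^m : n ≠ m, n,m ≥ 0} is context-free (but not regular)
  • Can be shown non-regular with the regular pumping lemma
  • After pumping a's, we can make n = m

- {a^(2^n) : n ≥ 0} is NOT context-free
  • Requires the CFL pumping lemma to prove
  • Gaps between powers of 2 grow exponentially

The CFL pumping lemma is "stronger" in that it can prove non-membership
in the larger class of context-free languages.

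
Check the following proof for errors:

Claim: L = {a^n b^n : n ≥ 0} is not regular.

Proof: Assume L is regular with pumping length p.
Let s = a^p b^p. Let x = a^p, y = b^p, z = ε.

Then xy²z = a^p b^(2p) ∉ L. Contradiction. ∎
The proof is INCORRECT.

Error: The decomposition violates |xy| ≤ p.
With x = a^p and y = b^p, we have |xy| = 2p > p.
The pumping lemma requires |xy| ≤ p, so y must be within the first p characters.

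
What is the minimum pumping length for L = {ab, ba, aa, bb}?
p = 3

For a finite language L, the pumping lemma holds vacuously if p > max|s| for s ∈ L.

The longest string in L = {ab, ba, aa, bb} has length 2.
If p = 3, then no string s ∈ L has |s| ≥ p, so the condition is vacuously true.

The minimum pumping length is p = 3.

Why no smaller p works: for any p ≤ 2, the longest string s ∈ L has |s| = 2 ≥ p, so it would
have to be pumpable; but pumping up (i = 2, 3, ...) produces ever longer strings, which cannot all lie in the
finite language L. So the pumping property fails for every p ≤ 2.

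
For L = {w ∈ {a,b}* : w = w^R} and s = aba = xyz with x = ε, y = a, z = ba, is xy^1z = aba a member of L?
Yes

xy¹z = ε · a · ba = aba.
aba reversed is aba, the same string, so it is a palindrome and is in L.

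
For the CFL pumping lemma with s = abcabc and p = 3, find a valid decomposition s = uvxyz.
u='ab', v='c', x='a', y='b', z='c'

For s = abcabc with pumping length p = 3:

One valid decomposition:
- u = 'ab'
- v = 'c'
- x = 'a'
- y = 'b'
- z = 'c'

Verification:
- uvxyz = 'ab' + 'c' + 'a' + 'b' + 'c' = abcabc ✓
- |vxy| = |'cab'| = 3 ≤ 3 ✓
- |vy| = |'cb'| = 2 > 0 ✓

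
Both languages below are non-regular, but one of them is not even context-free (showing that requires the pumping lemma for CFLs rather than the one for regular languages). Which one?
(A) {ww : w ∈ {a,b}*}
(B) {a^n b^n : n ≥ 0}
(A) {ww : w ∈ {a,b}*}

(A) {ww : w ∈ {a,b}*} requires the CFL pumping lemma.

- {a^n b^n : n ≥ 0} is context-free (but not regular)
  • Can be shown non-regular with the regular pumping lemma
  • After pumping, the number of a's and b's become unequal

- {ww : w ∈ {a,b}*} is NOT context-free
  • Requires the CFL pumping lemma to prove
  • Even a PDA cannot compare two arbitrary halves symbol by symbol; CFL pumping on a^p b^p a^p b^p fails

The CFL pumping lemma is "stronger" in that it can prove non-membership
in the larger class of context-free languages.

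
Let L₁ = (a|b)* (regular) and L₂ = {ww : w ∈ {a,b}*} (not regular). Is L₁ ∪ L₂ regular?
Yes — L₁ ∪ L₂ is regular.

{ww} ⊆ (a|b)*, so L₁ ∪ L₂ = (a|b)*, which is regular.

Note that the bare facts "L₁ regular, L₂ non-regular" do not settle the question by themselves: the closure of regular languages under ∪, ∩, complement and difference applies only when BOTH operands are regular. With a non-regular operand the result can come out regular or non-regular depending on the specific languages, so one has to work out L₁ ∪ L₂ for this particular pair, as above.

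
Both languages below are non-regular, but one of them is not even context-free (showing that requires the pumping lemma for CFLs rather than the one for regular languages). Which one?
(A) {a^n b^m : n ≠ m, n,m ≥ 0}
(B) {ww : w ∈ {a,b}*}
(B) {ww : w ∈ {a,b}*}

(B) {ww : w ∈ {a,b}*} requires the CFL pumping lemma.

- {a^n b^m : n ≠ m, n,m ≥ 0} is context-free (but not regular)
  • Can be shown non-regular with the regular pumping lemma
  • After pumping a's, we can make n = m

- {ww : w ∈ {a,b}*} is NOT context-free
  • Requires the CFL pumping lemma to prove
  • Cannot verify equality of two arbitrary substrings

The CFL pumping lemma is "stronger" in that it can prove non-membership
in the larger class of context-free languages.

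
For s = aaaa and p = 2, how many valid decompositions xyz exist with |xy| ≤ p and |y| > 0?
3

For s = 'aaaa' with pumping length p = 2:

Constraints: |xy| ≤ 2, |y| > 0

Valid decompositions (|xy| ≤ p, |y| ≥ 1):
  • x='', y='a', z='aaa'
  • x='a', y='a', z='aa'
  • x='', y='aa', z='aa'

Total count: 3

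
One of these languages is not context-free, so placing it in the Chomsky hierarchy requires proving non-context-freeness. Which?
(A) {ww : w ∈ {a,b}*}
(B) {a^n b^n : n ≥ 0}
(A) {ww : w ∈ {a,b}*}

(A) {ww : w ∈ {a,b}*} requires the CFL pumping lemma.

- {a^n b^n : n ≥ 0} is context-free (but not regular)
  • Can be shown non-regular with the regular pumping lemma
  • After pumping, the number of a's and b's become unequal

- {ww : w ∈ {a,b}*} is NOT context-free
  • Requires the CFL pumping lemma to prove
  • Cannot verify equality of two arbitrary substrings

The CFL pumping lemma is "stronger" in that it can prove non-membership
in the larger class of context-free languages.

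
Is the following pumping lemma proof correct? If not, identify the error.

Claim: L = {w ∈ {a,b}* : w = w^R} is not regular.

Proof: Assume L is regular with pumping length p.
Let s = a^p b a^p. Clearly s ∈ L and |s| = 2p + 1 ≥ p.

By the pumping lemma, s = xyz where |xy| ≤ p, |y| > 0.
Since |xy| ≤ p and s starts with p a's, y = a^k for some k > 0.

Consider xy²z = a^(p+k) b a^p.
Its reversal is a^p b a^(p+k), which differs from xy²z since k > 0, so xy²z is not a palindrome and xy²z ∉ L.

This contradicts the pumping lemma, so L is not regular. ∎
The proof is correct.

This proof is valid because:
1. s = a^p b a^p is in L and is chosen in terms of p, so |s| ≥ p holds for every p
2. The decomposition analysis is correct: |xy| ≤ p forces y to lie inside the leading a's
3. The contradiction is valid: a^(p+k) b a^p has more a's before the b than after it, so it is not a palindrome
4. The conclusion follows logically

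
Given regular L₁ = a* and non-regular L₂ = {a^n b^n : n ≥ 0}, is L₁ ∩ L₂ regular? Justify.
Yes — L₁ ∩ L₂ is regular.

A string of a* contains no b's, and the only string of {a^n b^n} with no b's is ε (n = 0). So L₁ ∩ L₂ = {ε}, a finite language, which is regular.

Note that the bare facts "L₁ regular, L₂ non-regular" do not settle the question by themselves: the closure of regular languages under ∪, ∩, complement and difference applies only when BOTH operands are regular. With a non-regular operand the result can come out regular or non-regular depending on the specific languages, so one has to work out L₁ ∩ L₂ for this particular pair, as above.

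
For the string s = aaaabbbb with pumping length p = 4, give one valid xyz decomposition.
x = 'aaa', y = 'a', z = 'bbbb'

For s = aaaabbbb and p = 4, one valid decomposition is:
- x = 'aaa' (length 3)
- y = 'a' (length 1)
- z = 'bbbb' (length 4)

Verification:
- xyz = 'aaa' + 'a' + 'bbbb' = aaaabbbb ✓
- |xy| = 4 ≤ 4 ✓
- |y| = 1 > 0 ✓

All pumping lemma constraints are satisfied.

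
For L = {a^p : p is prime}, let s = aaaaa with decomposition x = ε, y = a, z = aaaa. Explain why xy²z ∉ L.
xy²z = aaaaaa ∉ L

Pumping with i = 2 replaces y = a by y² = aa:
- Original: s = xyz = aaaaa; aaaaa has length 5, which is prime, so it is in L
- Pumped: xy²z = ε · aa · aaaa = aaaaaa
- aaaaaa has length 6 = 2 × 3, which is not prime, so it is not in L

The pumping lemma would require xy²z ∈ L, so this decomposition yields a contradiction.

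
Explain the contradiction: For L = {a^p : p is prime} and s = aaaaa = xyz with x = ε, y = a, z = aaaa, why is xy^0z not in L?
xy⁰z = aaaa ∉ L

Pumping with i = 0 replaces y = a by y⁰ = ε:
- Original: s = xyz = aaaaa; aaaaa has length 5, which is prime, so it is in L
- Pumped: xy⁰z = ε · ε · aaaa = aaaa
- aaaa has length 4 = 2 × 2, which is not prime, so it is not in L

The pumping lemma would require xy⁰z ∈ L, so this decomposition yields a contradiction.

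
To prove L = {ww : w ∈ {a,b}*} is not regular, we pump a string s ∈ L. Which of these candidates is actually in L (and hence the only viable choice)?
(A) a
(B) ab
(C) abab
(C) abab

The pumping lemma is applied to a string s that lies in L, so first check membership of each option:
- (A) a has odd length 1, so it cannot be written as ww and is not in L ✗
- (B) ab has length 2; its halves are a and b, which differ, so it is not in L ✗
- (C) abab splits into halves ab · ab, which are equal, so it is in L (w = ab) ✓

Only (C) abab is in L, so it is the only candidate that could play the role of s.
(In a complete proof one picks s in terms of the pumping length p so that |s| ≥ p is guaranteed; a fixed string like abab illustrates the shape of such an s.)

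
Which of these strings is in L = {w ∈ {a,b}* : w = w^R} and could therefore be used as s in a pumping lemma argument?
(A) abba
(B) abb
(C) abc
(A) abba

The pumping lemma is applied to a string s that lies in L, so first check membership of each option:
- (A) abba reversed is abba, the same string, so it is a palindrome and is in L ✓
- (B) abb reversed is bba ≠ abb, so it is not a palindrome and is not in L ✗
- (C) abc reversed is cba ≠ abc, so it is not a palindrome and is not in L ✗

Only (A) abba is in L, so it is the only candidate that could play the role of s.
(In a complete proof one picks s in terms of the pumping length p so that |s| ≥ p is guaranteed; a fixed string like abba illustrates the shape of such an s.)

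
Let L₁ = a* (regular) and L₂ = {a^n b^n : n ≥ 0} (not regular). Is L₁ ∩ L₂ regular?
Yes — L₁ ∩ L₂ is regular.

A string of a* contains no b's, and the only string of {a^n b^n} with no b's is ε (n = 0). So L₁ ∩ L₂ = {ε}, a finite language, which is regular.

Note that the bare facts "L₁ regular, L₂ non-regular" do not settle the question by themselves: the closure of regular languages under ∪, ∩, complement and difference applies only when BOTH operands are regular. With a non-regular operand the result can come out regular or non-regular depending on the specific languages, so one has to work out L₁ ∩ L₂ for this particular pair, as above.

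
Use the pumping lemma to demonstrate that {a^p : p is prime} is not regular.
Assume for contradiction that L is regular, and let p ≥ 1 be the pumping length given by the pumping lemma.
Choose a prime q with q ≥ p (one exists because there are infinitely many primes) and let s = a^q. Then s ∈ L and |s| = q ≥ p.
By the pumping lemma, s = xyz for some x, y, z with |xy| ≤ p, |y| ≥ 1, and xy^i z ∈ L for every i ≥ 0.
Here y = a^k for some k with 1 ≤ k ≤ p, and xy^i z = a^(q + (i − 1)k) for every i ≥ 0.

Take i = q + 1: |xy^(q+1) z| = q + qk = q(k + 1).
Both factors satisfy q ≥ 2 and k + 1 ≥ 2, so q(k + 1) is composite, and xy^(q+1) z ∉ L.

This contradicts the pumping lemma, which requires xy^i z ∈ L for all i ≥ 0.
Hence L = {a^p : p is prime} is not regular. ∎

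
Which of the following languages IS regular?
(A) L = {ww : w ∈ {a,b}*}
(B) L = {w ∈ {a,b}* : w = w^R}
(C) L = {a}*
(C) {a}*

(C) L = {a}* is regular.

This can be recognized by a finite automaton (DFA/NFA).
Regular expressions like {a}* define regular languages.

The other choices are not regular:
- {w ∈ {a,b}* : w = w^R}: After pumping, the string is no longer symmetric
- {ww : w ∈ {a,b}*}: After pumping, the two halves no longer match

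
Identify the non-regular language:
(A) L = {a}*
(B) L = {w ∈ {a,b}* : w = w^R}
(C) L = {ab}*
(B) {w ∈ {a,b}* : w = w^R}

(B) L = {w ∈ {a,b}* : w = w^R} is NOT regular.

The pumping lemma can be used to prove this:
After pumping, the string is no longer symmetric

The other languages are regular because they can be recognized by finite automata.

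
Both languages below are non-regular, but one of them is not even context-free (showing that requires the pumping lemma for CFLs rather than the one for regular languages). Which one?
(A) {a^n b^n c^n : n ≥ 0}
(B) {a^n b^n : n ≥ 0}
(A) {a^n b^n c^n : n ≥ 0}

(A) {a^n b^n c^n : n ≥ 0} requires the CFL pumping lemma.

- {a^n b^n : n ≥ 0} is context-free (but not regular)
  • Can be shown non-regular with the regular pumping lemma
  • After pumping, the number of a's and b's become unequal

- {a^n b^n c^n : n ≥ 0} is NOT context-free
  • Requires the CFL pumping lemma to prove
  • Cannot maintain three equal counts simultaneously

The CFL pumping lemma is "stronger" in that it can prove non-membership
in the larger class of context-free languages.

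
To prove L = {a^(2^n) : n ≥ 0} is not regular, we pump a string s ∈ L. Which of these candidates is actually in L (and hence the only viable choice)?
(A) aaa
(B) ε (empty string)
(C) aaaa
(C) aaaa

The pumping lemma is applied to a string s that lies in L, so first check membership of each option:
- (A) aaa has length 3, strictly between 2^1 = 2 and 2^2 = 4, so it is not in L ✗
- (B) ε has length 0, which is not a power of 2, so it is not in L ✗
- (C) aaaa has length 4 = 2^2, so it is in L ✓

Only (C) aaaa is in L, so it is the only candidate that could play the role of s.
(In a complete proof one picks s in terms of the pumping length p so that |s| ≥ p is guaranteed; a fixed string like aaaa illustrates the shape of such an s.)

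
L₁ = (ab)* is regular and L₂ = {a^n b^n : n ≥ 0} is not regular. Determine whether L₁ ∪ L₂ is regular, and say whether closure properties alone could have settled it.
No — L₁ ∪ L₂ is not regular.

Let U = (ab)* ∪ {a^n b^n}. If U were regular, then U ∩ aa*bb* would be regular (closure under intersection with a regular language). But (ab)* ∩ aa*bb* = {ab} and {a^n b^n} ∩ aa*bb* = {a^n b^n : n ≥ 1}, so U ∩ aa*bb* = {a^n b^n : n ≥ 1}, which is not regular. Hence U is not regular.

Note that the bare facts "L₁ regular, L₂ non-regular" do not settle the question by themselves: the closure of regular languages under ∪, ∩, complement and difference applies only when BOTH operands are regular. With a non-regular operand the result can come out regular or non-regular depending on the specific languages, so one has to work out L₁ ∪ L₂ for this particular pair, as above.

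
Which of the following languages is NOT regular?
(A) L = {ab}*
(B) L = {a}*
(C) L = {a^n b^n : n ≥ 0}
(C) {a^n b^n : n ≥ 0}

(C) L = {a^n b^n : n ≥ 0} is NOT regular.

The pumping lemma can be used to prove this:
After pumping, the number of a's and b's become unequal

The other languages are regular because they can be recognized by finite automata.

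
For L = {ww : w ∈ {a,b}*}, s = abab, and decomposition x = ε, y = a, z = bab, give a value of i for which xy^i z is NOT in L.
i = 2

xy²z = ε · aa · bab = aabab; aabab has odd length 5, so it cannot be written as ww and is not in L.
(Other choices also work, e.g. i = 0, 3; only i = 1 is guaranteed to stay in L since xy¹z = s.)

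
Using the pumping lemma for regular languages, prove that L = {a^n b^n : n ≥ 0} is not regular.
Assume for contradiction that L is regular, and let p ≥ 1 be the pumping length given by the pumping lemma.
Choose s = a^p b^p. Then s ∈ L and |s| = 2p ≥ p.
By the pumping lemma, s = xyz for some x, y, z with |xy| ≤ p, |y| ≥ 1, and xy^i z ∈ L for every i ≥ 0.
Since |xy| ≤ p and the first p symbols of s are all a's, we must have y = a^k for some k with 1 ≤ k ≤ p.

Take i = 2: xy²z = a^(p + k) b^p.
This string has p + k a's but p b's, and p + k > p because k ≥ 1. So xy²z ∉ L.

This contradicts the pumping lemma, which requires xy^i z ∈ L for all i ≥ 0.
Hence L = {a^n b^n : n ≥ 0} is not regular. ∎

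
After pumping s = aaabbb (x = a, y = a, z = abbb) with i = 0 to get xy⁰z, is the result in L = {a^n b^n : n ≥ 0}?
No

xy⁰z = a · ε · abbb = aabbb.
aabbb has 2 a's and 3 b's; 2 ≠ 3, so it is not in L.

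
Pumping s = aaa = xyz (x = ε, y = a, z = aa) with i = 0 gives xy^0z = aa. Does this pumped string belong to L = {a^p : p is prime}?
Yes

xy⁰z = ε · ε · aa = aa.
aa has length 2, which is prime, so it is in L.
(A single pumped string landing in L is not a contradiction by itself; a non-regularity proof needs some i for which xy^i z ∉ L, for every admissible decomposition.)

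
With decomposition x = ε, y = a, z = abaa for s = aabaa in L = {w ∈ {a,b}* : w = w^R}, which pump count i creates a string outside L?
i = 0

xy⁰z = ε · ε · abaa = abaa; abaa reversed is aaba ≠ abaa, so it is not a palindrome and is not in L.
(Other choices also work, e.g. i = 2, 3; only i = 1 is guaranteed to stay in L since xy¹z = s.)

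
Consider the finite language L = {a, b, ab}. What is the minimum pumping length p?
p = 3

For a finite language L, the pumping lemma holds vacuously if p > max|s| for s ∈ L.

The longest string in L = {a, b, ab} has length 2.
If p = 3, then no string s ∈ L has |s| ≥ p, so the condition is vacuously true.

The minimum pumping length is p = 3.

Why no smaller p works: for any p ≤ 2, the longest string s ∈ L has |s| = 2 ≥ p, so it would
have to be pumpable; but pumping up (i = 2, 3, ...) produces ever longer strings, which cannot all lie in the
finite language L. So the pumping property fails for every p ≤ 2.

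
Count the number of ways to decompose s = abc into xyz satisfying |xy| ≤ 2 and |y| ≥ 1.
3

For s = 'abc' with pumping length p = 2:

Constraints: |xy| ≤ 2, |y| > 0

Valid decompositions (|xy| ≤ p, |y| ≥ 1):
  • x='', y='a', z='bc'
  • x='a', y='b', z='c'
  • x='', y='ab', z='c'

Total count: 3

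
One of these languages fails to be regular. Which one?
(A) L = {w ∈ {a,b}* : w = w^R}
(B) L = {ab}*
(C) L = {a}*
(A) {w ∈ {a,b}* : w = w^R}

(A) L = {w ∈ {a,b}* : w = w^R} is NOT regular.

The pumping lemma can be used to prove this:
After pumping, the string is no longer symmetric

The other languages are regular because they can be recognized by finite automata.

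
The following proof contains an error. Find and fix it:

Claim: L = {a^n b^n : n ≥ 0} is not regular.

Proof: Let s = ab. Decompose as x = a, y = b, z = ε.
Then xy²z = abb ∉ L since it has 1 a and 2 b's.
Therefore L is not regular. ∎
Error: The string s = ab might be shorter than the pumping length p.

Correction: Choose s = a^p b^p to ensure |s| ≥ p. Also, the decomposition is wrong: with |xy| ≤ p, y cannot include b's when s starts with p a's.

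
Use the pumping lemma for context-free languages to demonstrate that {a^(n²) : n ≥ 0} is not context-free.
Assume for contradiction that L is context-free, and let p ≥ 1 be the pumping length given by the pumping lemma for CFLs.
Choose s = a^(p²). Then s ∈ L and |s| = p² ≥ p.
By the CFL pumping lemma, s = uvxyz for some u, v, x, y, z with |vxy| ≤ p, |vy| ≥ 1, and uv^i xy^i z ∈ L for every i ≥ 0.
All symbols are a's, so only lengths matter: let k = |vy|, with 1 ≤ k ≤ |vxy| ≤ p.

Take i = 2: |uv²xy²z| = p² + k, and p² < p² + k ≤ p² + p < (p + 1)².
So the length lies strictly between consecutive squares and is not a perfect square; uv²xy²z ∉ L.

This contradicts the CFL pumping lemma, which requires uv^i xy^i z ∈ L for all i ≥ 0.
Hence L = {a^(n²) : n ≥ 0} is not context-free. ∎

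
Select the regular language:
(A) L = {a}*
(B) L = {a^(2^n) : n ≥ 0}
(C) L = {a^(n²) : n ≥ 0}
(A) {a}*

(A) L = {a}* is regular.

This can be recognized by a finite automaton (DFA/NFA).
Regular expressions like {a}* define regular languages.

The other choices are not regular:
- {a^(2^n) : n ≥ 0}: After pumping, length is no longer a power of 2
- {a^(n²) : n ≥ 0}: After pumping, length is no longer a perfect square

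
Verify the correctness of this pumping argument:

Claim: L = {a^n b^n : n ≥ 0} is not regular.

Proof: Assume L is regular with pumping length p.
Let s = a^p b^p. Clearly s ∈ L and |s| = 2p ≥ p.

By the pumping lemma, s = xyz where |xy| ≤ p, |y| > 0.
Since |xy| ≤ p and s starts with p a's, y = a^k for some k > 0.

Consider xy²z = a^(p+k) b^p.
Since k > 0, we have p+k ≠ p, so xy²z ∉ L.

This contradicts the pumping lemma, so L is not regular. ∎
The proof is correct.

This proof is valid because:
1. The string s = a^p b^p is correctly in L
2. The decomposition analysis is correct: y must consist only of a's
3. The contradiction is valid: pumping increases a's but not b's
4. The conclusion follows logically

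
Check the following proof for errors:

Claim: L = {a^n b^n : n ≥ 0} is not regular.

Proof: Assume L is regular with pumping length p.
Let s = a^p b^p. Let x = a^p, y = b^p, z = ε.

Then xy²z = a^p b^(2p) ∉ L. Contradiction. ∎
The proof is INCORRECT.

Error: The decomposition violates |xy| ≤ p.
With x = a^p and y = b^p, we have |xy| = 2p > p.
The pumping lemma requires |xy| ≤ p, so y must be within the first p characters.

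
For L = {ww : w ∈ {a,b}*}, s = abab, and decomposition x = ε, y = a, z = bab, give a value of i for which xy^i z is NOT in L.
i = 3

xy³z = ε · aaa · bab = aaabab; aaabab has length 6; its halves are aaa and bab, which differ, so it is not in L.
(Other choices also work, e.g. i = 0, 2; only i = 1 is guaranteed to stay in L since xy¹z = s.)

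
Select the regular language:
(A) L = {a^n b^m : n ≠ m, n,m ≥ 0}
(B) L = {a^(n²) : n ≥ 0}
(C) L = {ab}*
(C) {ab}*

(C) L = {ab}* is regular.

This can be recognized by a finite automaton (DFA/NFA).
Regular expressions like {ab}* define regular languages.

The other choices are not regular:
- {a^(n²) : n ≥ 0}: After pumping, length is no longer a perfect square
- {a^n b^m : n ≠ m, n,m ≥ 0}: After pumping a's, we can make n = m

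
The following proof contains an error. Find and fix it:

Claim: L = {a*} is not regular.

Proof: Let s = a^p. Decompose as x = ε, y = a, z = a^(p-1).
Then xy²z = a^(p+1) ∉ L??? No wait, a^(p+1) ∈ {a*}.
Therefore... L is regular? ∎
Error: The proof attempts to show a*  is not regular, but a* IS regular!

Correction: a* is a regular language (recognized by a simple DFA with one accepting state and self-loop on 'a'). The pumping lemma can only prove non-regularity, not regularity. For regular languages, pumping always works.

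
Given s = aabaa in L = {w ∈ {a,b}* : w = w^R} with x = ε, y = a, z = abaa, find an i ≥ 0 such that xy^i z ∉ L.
i = 0

xy⁰z = ε · ε · abaa = abaa; abaa reversed is aaba ≠ abaa, so it is not a palindrome and is not in L.
(Other choices also work, e.g. i = 2, 3; only i = 1 is guaranteed to stay in L since xy¹z = s.)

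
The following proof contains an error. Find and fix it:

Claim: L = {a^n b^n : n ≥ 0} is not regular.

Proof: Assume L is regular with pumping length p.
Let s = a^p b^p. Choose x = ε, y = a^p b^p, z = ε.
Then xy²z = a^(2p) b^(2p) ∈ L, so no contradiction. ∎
Error: The decomposition violates |xy| ≤ p. With y = a^p b^p, |xy| = |y| = 2p > p. (The proof also miscomputes xy²z, which would be a^p b^p a^p b^p rather than a^(2p) b^(2p), and it wrongly treats one harmless decomposition as settling the matter — the prover does not get to choose the decomposition.)

Correction: The pumping lemma requires |xy| ≤ p, and the argument must handle every decomposition satisfying |xy| ≤ p, |y| ≥ 1. Since s starts with p a's, any such y consists only of a's, say y = a^k with k ≥ 1. Then xy²z = a^(p+k) b^p has unequal numbers of a's and b's, so xy²z ∉ L — the required contradiction.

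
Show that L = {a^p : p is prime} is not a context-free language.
Assume for contradiction that L is context-free, and let p ≥ 1 be the pumping length given by the pumping lemma for CFLs.
Choose a prime q with q ≥ p and let s = a^q. Then s ∈ L and |s| = q ≥ p.
By the CFL pumping lemma, s = uvxyz for some u, v, x, y, z with |vxy| ≤ p, |vy| ≥ 1, and uv^i xy^i z ∈ L for every i ≥ 0.
All symbols are a's, so only lengths matter: let k = |vy|, with 1 ≤ k ≤ p. Then |uv^i xy^i z| = q + (i − 1)k.

Take i = q + 1: the length is q + qk = q(k + 1).
Both factors satisfy q ≥ 2 and k + 1 ≥ 2, so q(k + 1) is composite and uv^(q+1) xy^(q+1) z ∉ L.

This contradicts the CFL pumping lemma, which requires uv^i xy^i z ∈ L for all i ≥ 0.
Hence L = {a^p : p is prime} is not context-free. ∎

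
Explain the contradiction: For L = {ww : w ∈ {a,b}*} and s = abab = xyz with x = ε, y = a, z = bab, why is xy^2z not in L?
xy²z = aabab ∉ L

Pumping with i = 2 replaces y = a by y² = aa:
- Original: s = xyz = abab; abab splits into halves ab · ab, which are equal, so it is in L (w = ab)
- Pumped: xy²z = ε · aa · bab = aabab
- aabab has odd length 5, so it cannot be written as ww and is not in L

The pumping lemma would require xy²z ∈ L, so this decomposition yields a contradiction.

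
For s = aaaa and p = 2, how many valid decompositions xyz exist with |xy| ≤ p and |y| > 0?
3

For s = 'aaaa' with pumping length p = 2:

Constraints: |xy| ≤ 2, |y| > 0

Valid decompositions (|xy| ≤ p, |y| ≥ 1):
  • x='', y='a', z='aaa'
  • x='a', y='a', z='aa'
  • x='', y='aa', z='aa'

Total count: 3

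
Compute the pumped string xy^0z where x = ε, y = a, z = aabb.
aabb

Given x = '', y = 'a', z = 'aabb' and i = 0:

xy^0z = x + y·y·...·y (0 times) + z
       = '' + 'a'^0 + 'aabb'
       = '' + '' + 'aabb'
       = 'aabb'

The pumped string is 'aabb' with length 4.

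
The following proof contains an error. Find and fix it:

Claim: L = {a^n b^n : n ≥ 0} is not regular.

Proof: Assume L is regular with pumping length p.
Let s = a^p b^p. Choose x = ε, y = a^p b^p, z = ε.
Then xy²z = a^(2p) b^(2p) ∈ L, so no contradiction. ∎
Error: The decomposition violates |xy| ≤ p. With y = a^p b^p, |xy| = |y| = 2p > p. (The proof also miscomputes xy²z, which would be a^p b^p a^p b^p rather than a^(2p) b^(2p), and it wrongly treats one harmless decomposition as settling the matter — the prover does not get to choose the decomposition.)

Correction: The pumping lemma requires |xy| ≤ p, and the argument must handle every decomposition satisfying |xy| ≤ p, |y| ≥ 1. Since s starts with p a's, any such y consists only of a's, say y = a^k with k ≥ 1. Then xy²z = a^(p+k) b^p has unequal numbers of a's and b's, so xy²z ∉ L — the required contradiction.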